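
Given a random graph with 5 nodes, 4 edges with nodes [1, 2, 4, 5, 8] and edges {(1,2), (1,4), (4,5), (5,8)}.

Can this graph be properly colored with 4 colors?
A valid 4-coloring: color 1: [2, 4, 8]; color 2: [1, 5].
(χ(G) = 2 ≤ 4.)

Yes, G is 4-colorable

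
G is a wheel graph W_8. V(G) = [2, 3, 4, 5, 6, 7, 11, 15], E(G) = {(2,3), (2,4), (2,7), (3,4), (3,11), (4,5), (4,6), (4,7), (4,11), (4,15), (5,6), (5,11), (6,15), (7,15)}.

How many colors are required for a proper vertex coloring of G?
Clique number ω(G) = 3 (lower bound: χ ≥ ω).
Odd cycle [11, 3, 2, 7, 15, 6, 5] needs 3 colors (χ ≥ 3).
Vertex 4 is adjacent to every vertex of [2, 3, 5, 6, 7, 11, 15], which already need 3 colors among themselves, so 4 needs a new color (χ ≥ 4).
The coloring below uses 4 colors, so χ(G) = 4.
A valid 4-coloring: color 1: [4]; color 2: [2, 6, 11]; color 3: [3, 5, 7]; color 4: [15].

χ(G) = 4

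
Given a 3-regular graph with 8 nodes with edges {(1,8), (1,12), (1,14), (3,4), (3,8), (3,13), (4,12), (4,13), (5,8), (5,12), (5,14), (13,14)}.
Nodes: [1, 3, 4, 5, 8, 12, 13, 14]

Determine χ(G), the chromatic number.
χ(G) = 3

Clique number ω(G) = 3 (lower bound: χ ≥ ω).
The clique on [3, 4, 13] has size 3, forcing χ ≥ 3, and the coloring below uses 3 colors, so χ(G) = 3.
A valid 3-coloring: color 1: [4, 8, 14]; color 2: [1, 3, 5]; color 3: [12, 13].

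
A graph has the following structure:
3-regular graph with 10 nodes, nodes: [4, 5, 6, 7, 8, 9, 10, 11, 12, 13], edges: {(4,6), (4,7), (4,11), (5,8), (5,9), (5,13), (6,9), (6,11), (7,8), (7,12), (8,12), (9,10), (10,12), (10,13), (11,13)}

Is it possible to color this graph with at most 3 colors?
A valid 3-coloring: color 1: [6, 8, 10]; color 2: [4, 9, 12, 13]; color 3: [5, 7, 11].
(χ(G) = 3 ≤ 3.)

Yes, G is 3-colorable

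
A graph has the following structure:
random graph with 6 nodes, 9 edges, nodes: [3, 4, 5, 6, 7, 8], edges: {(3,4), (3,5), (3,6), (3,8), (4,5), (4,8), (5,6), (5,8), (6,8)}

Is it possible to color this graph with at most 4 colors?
A valid 4-coloring: color 1: [5, 7]; color 2: [3]; color 3: [8]; color 4: [4, 6].
(χ(G) = 4 ≤ 4.)

Yes, G is 4-colorable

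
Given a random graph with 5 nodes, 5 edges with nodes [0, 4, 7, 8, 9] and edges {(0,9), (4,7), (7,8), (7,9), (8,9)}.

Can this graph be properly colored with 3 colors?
Yes, G is 3-colorable

A valid 3-coloring: color 1: [0, 7]; color 2: [4, 9]; color 3: [8].
(χ(G) = 3 ≤ 3.)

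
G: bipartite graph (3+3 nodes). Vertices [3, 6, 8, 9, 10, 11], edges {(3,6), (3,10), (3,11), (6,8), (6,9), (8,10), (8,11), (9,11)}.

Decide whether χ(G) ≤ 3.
A valid 3-coloring: color 1: [6, 10, 11]; color 2: [3, 8, 9].
(χ(G) = 2 ≤ 3.)

Yes, G is 3-colorable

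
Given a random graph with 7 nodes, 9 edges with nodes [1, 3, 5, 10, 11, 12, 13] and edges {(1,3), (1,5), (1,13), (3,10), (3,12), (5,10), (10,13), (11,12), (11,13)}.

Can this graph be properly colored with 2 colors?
Odd cycle [13, 10, 3, 12, 11] needs 3 colors (χ ≥ 3).
Hence χ(G) ≥ 3 > 2, so no proper 2-coloring exists.

No, G is not 2-colorable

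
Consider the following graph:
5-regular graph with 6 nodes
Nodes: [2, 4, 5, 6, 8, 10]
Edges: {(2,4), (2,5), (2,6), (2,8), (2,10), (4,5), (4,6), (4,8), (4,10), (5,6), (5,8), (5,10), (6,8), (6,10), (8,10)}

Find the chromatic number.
Clique number ω(G) = 6 (lower bound: χ ≥ ω).
The clique on [2, 4, 5, 6, 8, 10] has size 6, forcing χ ≥ 6, and the coloring below uses 6 colors, so χ(G) = 6.
A valid 6-coloring: color 1: [6]; color 2: [10]; color 3: [8]; color 4: [5]; color 5: [2]; color 6: [4].

χ(G) = 6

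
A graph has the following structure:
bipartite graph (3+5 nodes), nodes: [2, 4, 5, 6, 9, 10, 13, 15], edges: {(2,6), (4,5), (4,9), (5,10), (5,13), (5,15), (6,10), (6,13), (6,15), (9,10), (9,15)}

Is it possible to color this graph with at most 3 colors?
A valid 3-coloring: color 1: [5, 6, 9]; color 2: [2, 4, 10, 13, 15].
(χ(G) = 2 ≤ 3.)

Yes, G is 3-colorable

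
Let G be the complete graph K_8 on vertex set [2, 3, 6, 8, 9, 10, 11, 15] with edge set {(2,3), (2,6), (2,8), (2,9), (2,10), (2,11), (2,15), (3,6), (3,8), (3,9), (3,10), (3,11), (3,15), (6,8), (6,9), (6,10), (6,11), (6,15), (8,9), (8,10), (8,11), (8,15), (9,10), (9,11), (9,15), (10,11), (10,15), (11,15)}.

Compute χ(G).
Clique number ω(G) = 8 (lower bound: χ ≥ ω).
The clique on [2, 3, 6, 8, 9, 10, 11, 15] has size 8, forcing χ ≥ 8, and the coloring below uses 8 colors, so χ(G) = 8.
A valid 8-coloring: color 1: [8]; color 2: [10]; color 3: [9]; color 4: [2]; color 5: [11]; color 6: [6]; color 7: [15]; color 8: [3].

χ(G) = 8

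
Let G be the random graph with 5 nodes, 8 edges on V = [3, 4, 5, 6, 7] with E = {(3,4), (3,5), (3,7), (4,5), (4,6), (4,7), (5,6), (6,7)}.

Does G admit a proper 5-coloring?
A valid 5-coloring: color 1: [4]; color 2: [3, 6]; color 3: [5, 7].
(χ(G) = 3 ≤ 5.)

Yes, G is 5-colorable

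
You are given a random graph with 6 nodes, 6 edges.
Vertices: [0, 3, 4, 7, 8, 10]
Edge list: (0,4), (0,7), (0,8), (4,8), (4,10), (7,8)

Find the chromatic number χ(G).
χ(G) = 3

Clique number ω(G) = 3 (lower bound: χ ≥ ω).
The clique on [0, 4, 8] has size 3, forcing χ ≥ 3, and the coloring below uses 3 colors, so χ(G) = 3.
A valid 3-coloring: color 1: [3, 4, 7]; color 2: [8, 10]; color 3: [0].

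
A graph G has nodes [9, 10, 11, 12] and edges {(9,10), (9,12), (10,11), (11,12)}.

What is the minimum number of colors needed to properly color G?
χ(G) = 2

Clique number ω(G) = 2 (lower bound: χ ≥ ω).
The graph is bipartite (no odd cycle), so 2 colors suffice: χ(G) = 2.
A valid 2-coloring: color 1: [9, 11]; color 2: [10, 12].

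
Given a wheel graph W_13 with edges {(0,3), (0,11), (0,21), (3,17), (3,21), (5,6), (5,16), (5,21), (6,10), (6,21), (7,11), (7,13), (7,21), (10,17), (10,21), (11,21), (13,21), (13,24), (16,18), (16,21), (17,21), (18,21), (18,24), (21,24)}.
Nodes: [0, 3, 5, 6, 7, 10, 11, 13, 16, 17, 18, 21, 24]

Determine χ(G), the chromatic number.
χ(G) = 3

Clique number ω(G) = 3 (lower bound: χ ≥ ω).
The clique on [0, 3, 21] has size 3, forcing χ ≥ 3, and the coloring below uses 3 colors, so χ(G) = 3.
A valid 3-coloring: color 1: [21]; color 2: [0, 6, 7, 16, 17, 24]; color 3: [3, 5, 10, 11, 13, 18].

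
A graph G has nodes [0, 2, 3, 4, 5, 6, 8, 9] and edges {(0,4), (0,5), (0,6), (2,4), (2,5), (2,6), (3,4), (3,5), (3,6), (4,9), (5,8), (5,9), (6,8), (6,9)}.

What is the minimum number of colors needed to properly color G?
χ(G) = 2

Clique number ω(G) = 2 (lower bound: χ ≥ ω).
The graph is bipartite (no odd cycle), so 2 colors suffice: χ(G) = 2.
A valid 2-coloring: color 1: [4, 5, 6]; color 2: [0, 2, 3, 8, 9].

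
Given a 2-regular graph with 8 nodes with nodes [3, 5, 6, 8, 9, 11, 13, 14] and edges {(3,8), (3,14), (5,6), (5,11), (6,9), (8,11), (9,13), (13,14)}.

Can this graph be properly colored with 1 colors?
Edge (3,8) forces its endpoints to differ, so 1 color is not enough.

No, G is not 1-colorable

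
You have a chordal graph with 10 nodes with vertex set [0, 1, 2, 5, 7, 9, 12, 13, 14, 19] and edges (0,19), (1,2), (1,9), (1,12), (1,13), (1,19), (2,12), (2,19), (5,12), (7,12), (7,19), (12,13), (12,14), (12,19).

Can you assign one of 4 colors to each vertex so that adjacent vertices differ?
Yes, G is 4-colorable

A valid 4-coloring: color 1: [0, 9, 12]; color 2: [5, 13, 14, 19]; color 3: [1, 7]; color 4: [2].
(χ(G) = 4 ≤ 4.)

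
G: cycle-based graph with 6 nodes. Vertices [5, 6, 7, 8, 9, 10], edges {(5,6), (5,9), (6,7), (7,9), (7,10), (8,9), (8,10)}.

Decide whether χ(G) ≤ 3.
A valid 3-coloring: color 1: [5, 7, 8]; color 2: [6, 9, 10].
(χ(G) = 2 ≤ 3.)

Yes, G is 3-colorable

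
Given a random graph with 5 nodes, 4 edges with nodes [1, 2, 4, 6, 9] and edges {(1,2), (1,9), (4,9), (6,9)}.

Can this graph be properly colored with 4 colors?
A valid 4-coloring: color 1: [2, 9]; color 2: [1, 4, 6].
(χ(G) = 2 ≤ 4.)

Yes, G is 4-colorable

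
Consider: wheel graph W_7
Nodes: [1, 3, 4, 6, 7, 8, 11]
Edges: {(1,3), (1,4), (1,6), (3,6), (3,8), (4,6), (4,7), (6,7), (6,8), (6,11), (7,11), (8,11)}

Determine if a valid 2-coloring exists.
The clique on vertices [6, 8, 11] has size 3 > 2, so it alone needs 3 colors.

No, G is not 2-colorable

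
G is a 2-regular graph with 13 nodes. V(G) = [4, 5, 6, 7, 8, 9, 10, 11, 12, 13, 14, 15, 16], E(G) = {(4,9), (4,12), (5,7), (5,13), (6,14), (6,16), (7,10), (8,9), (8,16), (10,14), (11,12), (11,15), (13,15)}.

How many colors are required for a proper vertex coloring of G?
Clique number ω(G) = 2 (lower bound: χ ≥ ω).
Odd cycle [7, 10, 14, 6, 16, 8, 9, 4, 12, 11, 15, 13, 5] needs 3 colors (χ ≥ 3).
The coloring below uses 3 colors, so χ(G) = 3.
A valid 3-coloring: color 1: [4, 7, 11, 13, 14, 16]; color 2: [5, 6, 9, 10, 12, 15]; color 3: [8].

χ(G) = 3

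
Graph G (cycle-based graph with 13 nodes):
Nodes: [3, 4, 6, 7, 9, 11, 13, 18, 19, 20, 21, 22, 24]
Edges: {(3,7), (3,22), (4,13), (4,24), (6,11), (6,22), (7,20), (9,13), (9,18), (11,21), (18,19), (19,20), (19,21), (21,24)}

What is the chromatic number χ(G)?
Clique number ω(G) = 2 (lower bound: χ ≥ ω).
Odd cycle [13, 4, 24, 21, 19, 18, 9] needs 3 colors (χ ≥ 3).
The coloring below uses 3 colors, so χ(G) = 3.
A valid 3-coloring: color 1: [3, 6, 13, 18, 20, 21]; color 2: [4, 7, 9, 11, 19, 22]; color 3: [24].

χ(G) = 3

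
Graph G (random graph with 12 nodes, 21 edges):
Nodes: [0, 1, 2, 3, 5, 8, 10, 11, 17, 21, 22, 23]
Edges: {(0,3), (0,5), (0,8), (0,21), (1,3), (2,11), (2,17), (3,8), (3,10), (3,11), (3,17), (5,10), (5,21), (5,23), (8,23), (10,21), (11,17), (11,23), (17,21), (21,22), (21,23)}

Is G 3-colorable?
A valid 3-coloring: color 1: [2, 3, 21]; color 2: [0, 1, 10, 17, 22, 23]; color 3: [5, 8, 11].
(χ(G) = 3 ≤ 3.)

Yes, G is 3-colorable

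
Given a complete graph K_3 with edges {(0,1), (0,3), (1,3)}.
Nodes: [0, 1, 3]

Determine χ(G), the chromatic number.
χ(G) = 3

Clique number ω(G) = 3 (lower bound: χ ≥ ω).
The clique on [0, 1, 3] has size 3, forcing χ ≥ 3, and the coloring below uses 3 colors, so χ(G) = 3.
A valid 3-coloring: color 1: [3]; color 2: [1]; color 3: [0].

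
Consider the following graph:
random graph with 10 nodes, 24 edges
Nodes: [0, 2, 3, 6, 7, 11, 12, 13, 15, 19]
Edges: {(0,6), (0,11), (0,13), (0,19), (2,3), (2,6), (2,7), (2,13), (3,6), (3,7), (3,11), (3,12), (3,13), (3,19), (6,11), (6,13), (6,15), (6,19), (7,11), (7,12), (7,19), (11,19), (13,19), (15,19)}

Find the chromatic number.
Clique number ω(G) = 4 (lower bound: χ ≥ ω).
The clique on [0, 6, 11, 19] has size 4, forcing χ ≥ 4, and the coloring below uses 4 colors, so χ(G) = 4.
A valid 4-coloring: color 1: [6, 7]; color 2: [0, 3, 15]; color 3: [2, 12, 19]; color 4: [11, 13].

χ(G) = 4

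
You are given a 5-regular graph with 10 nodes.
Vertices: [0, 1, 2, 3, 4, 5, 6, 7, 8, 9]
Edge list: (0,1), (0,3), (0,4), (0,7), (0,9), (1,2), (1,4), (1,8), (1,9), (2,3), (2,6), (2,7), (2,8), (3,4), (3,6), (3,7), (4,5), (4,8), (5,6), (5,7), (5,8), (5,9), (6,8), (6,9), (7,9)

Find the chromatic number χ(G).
χ(G) = 4

Clique number ω(G) = 3 (lower bound: χ ≥ ω).
Odd cycle [3, 7, 9, 1, 4] needs 3 colors (χ ≥ 3).
Vertex 0 is adjacent to every vertex of [1, 3, 4, 7, 9], which already need 3 colors among themselves, so 0 needs a new color (χ ≥ 4).
The coloring below uses 4 colors, so χ(G) = 4.
A valid 4-coloring: color 1: [1, 3, 5]; color 2: [0, 8]; color 3: [4, 6, 7]; color 4: [2, 9].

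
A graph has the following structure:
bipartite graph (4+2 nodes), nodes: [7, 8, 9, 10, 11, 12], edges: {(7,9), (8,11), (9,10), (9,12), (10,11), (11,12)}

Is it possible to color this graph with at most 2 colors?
A valid 2-coloring: color 1: [9, 11]; color 2: [7, 8, 10, 12].
(χ(G) = 2 ≤ 2.)

Yes, G is 2-colorable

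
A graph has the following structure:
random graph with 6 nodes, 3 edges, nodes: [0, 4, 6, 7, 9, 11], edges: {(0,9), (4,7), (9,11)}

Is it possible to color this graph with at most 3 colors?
Yes, G is 3-colorable

A valid 3-coloring: color 1: [4, 6, 9]; color 2: [0, 7, 11].
(χ(G) = 2 ≤ 3.)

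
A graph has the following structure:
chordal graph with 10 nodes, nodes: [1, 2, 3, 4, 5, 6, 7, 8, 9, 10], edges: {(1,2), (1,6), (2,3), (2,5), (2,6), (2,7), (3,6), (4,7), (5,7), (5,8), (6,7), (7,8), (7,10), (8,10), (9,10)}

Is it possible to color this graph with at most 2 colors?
The clique on vertices [1, 2, 6] has size 3 > 2, so it alone needs 3 colors.

No, G is not 2-colorable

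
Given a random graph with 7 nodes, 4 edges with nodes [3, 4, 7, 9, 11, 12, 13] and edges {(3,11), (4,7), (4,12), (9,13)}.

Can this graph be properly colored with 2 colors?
A valid 2-coloring: color 1: [4, 11, 13]; color 2: [3, 7, 9, 12].
(χ(G) = 2 ≤ 2.)

Yes, G is 2-colorable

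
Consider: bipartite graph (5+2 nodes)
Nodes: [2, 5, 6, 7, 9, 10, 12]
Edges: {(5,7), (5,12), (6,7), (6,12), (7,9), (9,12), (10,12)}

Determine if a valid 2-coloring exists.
A valid 2-coloring: color 1: [2, 7, 12]; color 2: [5, 6, 9, 10].
(χ(G) = 2 ≤ 2.)

Yes, G is 2-colorable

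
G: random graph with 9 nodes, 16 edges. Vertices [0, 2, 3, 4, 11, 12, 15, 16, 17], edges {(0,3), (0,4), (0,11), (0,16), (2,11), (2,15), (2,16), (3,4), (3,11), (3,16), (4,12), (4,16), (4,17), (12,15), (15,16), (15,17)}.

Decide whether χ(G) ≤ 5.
Yes, G is 5-colorable

A valid 5-coloring: color 1: [11, 12, 16, 17]; color 2: [4, 15]; color 3: [0, 2]; color 4: [3].
(χ(G) = 4 ≤ 5.)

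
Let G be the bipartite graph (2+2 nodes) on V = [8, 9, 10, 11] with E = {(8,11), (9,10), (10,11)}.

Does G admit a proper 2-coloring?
A valid 2-coloring: color 1: [8, 10]; color 2: [9, 11].
(χ(G) = 2 ≤ 2.)

Yes, G is 2-colorable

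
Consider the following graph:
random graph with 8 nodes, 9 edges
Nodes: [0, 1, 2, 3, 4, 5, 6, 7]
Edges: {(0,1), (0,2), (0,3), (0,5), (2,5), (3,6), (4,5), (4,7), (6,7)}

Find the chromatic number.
Clique number ω(G) = 3 (lower bound: χ ≥ ω).
The clique on [0, 2, 5] has size 3, forcing χ ≥ 3, and the coloring below uses 3 colors, so χ(G) = 3.
A valid 3-coloring: color 1: [0, 4, 6]; color 2: [1, 3, 5, 7]; color 3: [2].

χ(G) = 3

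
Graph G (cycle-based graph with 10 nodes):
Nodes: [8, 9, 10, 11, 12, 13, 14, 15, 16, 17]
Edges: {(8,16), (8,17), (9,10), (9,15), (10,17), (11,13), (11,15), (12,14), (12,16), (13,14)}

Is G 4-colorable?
A valid 4-coloring: color 1: [9, 11, 14, 16, 17]; color 2: [8, 10, 12, 13, 15].
(χ(G) = 2 ≤ 4.)

Yes, G is 4-colorable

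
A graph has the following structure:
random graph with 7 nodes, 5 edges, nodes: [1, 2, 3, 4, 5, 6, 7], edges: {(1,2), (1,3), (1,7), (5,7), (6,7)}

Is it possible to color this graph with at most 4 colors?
Yes, G is 4-colorable

A valid 4-coloring: color 1: [2, 3, 4, 7]; color 2: [1, 5, 6].
(χ(G) = 2 ≤ 4.)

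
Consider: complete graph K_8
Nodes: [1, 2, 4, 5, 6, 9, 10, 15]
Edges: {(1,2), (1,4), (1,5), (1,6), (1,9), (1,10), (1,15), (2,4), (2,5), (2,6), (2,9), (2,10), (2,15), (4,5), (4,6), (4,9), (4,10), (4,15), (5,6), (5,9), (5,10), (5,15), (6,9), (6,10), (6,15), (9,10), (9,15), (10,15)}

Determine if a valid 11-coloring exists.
A valid 11-coloring: color 1: [10]; color 2: [15]; color 3: [5]; color 4: [6]; color 5: [4]; color 6: [1]; color 7: [9]; color 8: [2].
(χ(G) = 8 ≤ 11.)

Yes, G is 11-colorable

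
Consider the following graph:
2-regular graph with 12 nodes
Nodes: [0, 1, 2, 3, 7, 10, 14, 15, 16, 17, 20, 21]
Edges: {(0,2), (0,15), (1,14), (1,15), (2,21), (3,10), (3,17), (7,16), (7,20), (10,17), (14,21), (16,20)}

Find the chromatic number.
χ(G) = 3

Clique number ω(G) = 3 (lower bound: χ ≥ ω).
The clique on [3, 10, 17] has size 3, forcing χ ≥ 3, and the coloring below uses 3 colors, so χ(G) = 3.
A valid 3-coloring: color 1: [0, 1, 7, 10, 21]; color 2: [2, 3, 14, 15, 16]; color 3: [17, 20].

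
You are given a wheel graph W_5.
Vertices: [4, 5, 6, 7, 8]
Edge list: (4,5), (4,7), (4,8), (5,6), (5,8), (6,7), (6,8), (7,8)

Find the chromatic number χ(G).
Clique number ω(G) = 3 (lower bound: χ ≥ ω).
The clique on [4, 5, 8] has size 3, forcing χ ≥ 3, and the coloring below uses 3 colors, so χ(G) = 3.
A valid 3-coloring: color 1: [8]; color 2: [5, 7]; color 3: [4, 6].

χ(G) = 3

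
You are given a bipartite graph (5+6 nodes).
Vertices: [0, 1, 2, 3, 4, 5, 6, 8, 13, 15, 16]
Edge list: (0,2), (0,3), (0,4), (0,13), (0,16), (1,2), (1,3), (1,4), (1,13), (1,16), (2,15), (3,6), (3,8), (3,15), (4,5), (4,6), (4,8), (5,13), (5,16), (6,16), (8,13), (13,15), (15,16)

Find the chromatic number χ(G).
χ(G) = 2

Clique number ω(G) = 2 (lower bound: χ ≥ ω).
The graph is bipartite (no odd cycle), so 2 colors suffice: χ(G) = 2.
A valid 2-coloring: color 1: [2, 3, 4, 13, 16]; color 2: [0, 1, 5, 6, 8, 15].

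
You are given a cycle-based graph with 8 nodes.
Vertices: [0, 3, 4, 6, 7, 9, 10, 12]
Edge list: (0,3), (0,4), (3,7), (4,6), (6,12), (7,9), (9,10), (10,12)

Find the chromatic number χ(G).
χ(G) = 2

Clique number ω(G) = 2 (lower bound: χ ≥ ω).
The graph is bipartite (no odd cycle), so 2 colors suffice: χ(G) = 2.
A valid 2-coloring: color 1: [3, 4, 9, 12]; color 2: [0, 6, 7, 10].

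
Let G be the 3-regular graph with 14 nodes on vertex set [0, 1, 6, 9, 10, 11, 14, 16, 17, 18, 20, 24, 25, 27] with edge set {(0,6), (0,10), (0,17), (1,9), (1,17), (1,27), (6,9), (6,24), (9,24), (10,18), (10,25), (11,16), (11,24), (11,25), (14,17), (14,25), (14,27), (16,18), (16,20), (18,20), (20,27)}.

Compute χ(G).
χ(G) = 3

Clique number ω(G) = 3 (lower bound: χ ≥ ω).
The clique on [6, 9, 24] has size 3, forcing χ ≥ 3, and the coloring below uses 3 colors, so χ(G) = 3.
A valid 3-coloring: color 1: [0, 18, 24, 25, 27]; color 2: [1, 6, 10, 14, 16]; color 3: [9, 11, 17, 20].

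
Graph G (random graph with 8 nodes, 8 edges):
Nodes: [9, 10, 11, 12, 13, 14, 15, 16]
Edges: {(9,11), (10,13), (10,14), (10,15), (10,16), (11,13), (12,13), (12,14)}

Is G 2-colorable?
A valid 2-coloring: color 1: [10, 11, 12]; color 2: [9, 13, 14, 15, 16].
(χ(G) = 2 ≤ 2.)

Yes, G is 2-colorable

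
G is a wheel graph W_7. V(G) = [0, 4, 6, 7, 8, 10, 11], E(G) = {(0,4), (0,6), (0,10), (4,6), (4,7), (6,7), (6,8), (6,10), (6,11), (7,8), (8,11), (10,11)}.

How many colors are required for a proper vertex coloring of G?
χ(G) = 3

Clique number ω(G) = 3 (lower bound: χ ≥ ω).
The clique on [0, 6, 10] has size 3, forcing χ ≥ 3, and the coloring below uses 3 colors, so χ(G) = 3.
A valid 3-coloring: color 1: [6]; color 2: [4, 8, 10]; color 3: [0, 7, 11].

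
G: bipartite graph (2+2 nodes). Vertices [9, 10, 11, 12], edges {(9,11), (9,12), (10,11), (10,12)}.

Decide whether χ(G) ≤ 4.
Yes, G is 4-colorable

A valid 4-coloring: color 1: [9, 10]; color 2: [11, 12].
(χ(G) = 2 ≤ 4.)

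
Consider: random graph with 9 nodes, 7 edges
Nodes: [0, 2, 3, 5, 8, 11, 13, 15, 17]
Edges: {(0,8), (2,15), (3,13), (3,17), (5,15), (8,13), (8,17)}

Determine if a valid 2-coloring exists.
Yes, G is 2-colorable

A valid 2-coloring: color 1: [3, 8, 11, 15]; color 2: [0, 2, 5, 13, 17].
(χ(G) = 2 ≤ 2.)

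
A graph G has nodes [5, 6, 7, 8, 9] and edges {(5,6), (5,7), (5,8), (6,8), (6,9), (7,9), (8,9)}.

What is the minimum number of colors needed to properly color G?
Clique number ω(G) = 3 (lower bound: χ ≥ ω).
The clique on [6, 8, 9] has size 3, forcing χ ≥ 3, and the coloring below uses 3 colors, so χ(G) = 3.
A valid 3-coloring: color 1: [5, 9]; color 2: [7, 8]; color 3: [6].

χ(G) = 3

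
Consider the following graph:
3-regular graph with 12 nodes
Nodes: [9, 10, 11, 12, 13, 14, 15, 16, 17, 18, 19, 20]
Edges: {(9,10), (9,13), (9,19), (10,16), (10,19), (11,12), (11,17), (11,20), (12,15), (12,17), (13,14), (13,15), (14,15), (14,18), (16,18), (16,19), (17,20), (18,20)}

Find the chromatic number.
χ(G) = 3

Clique number ω(G) = 3 (lower bound: χ ≥ ω).
The clique on [9, 10, 19] has size 3, forcing χ ≥ 3, and the coloring below uses 3 colors, so χ(G) = 3.
A valid 3-coloring: color 1: [9, 12, 14, 16, 20]; color 2: [15, 17, 18, 19]; color 3: [10, 11, 13].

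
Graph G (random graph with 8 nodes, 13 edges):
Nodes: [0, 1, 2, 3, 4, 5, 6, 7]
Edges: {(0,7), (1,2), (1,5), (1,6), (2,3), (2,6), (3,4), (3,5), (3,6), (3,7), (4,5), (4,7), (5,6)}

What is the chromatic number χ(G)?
Clique number ω(G) = 3 (lower bound: χ ≥ ω).
The clique on [1, 2, 6] has size 3, forcing χ ≥ 3, and the coloring below uses 3 colors, so χ(G) = 3.
A valid 3-coloring: color 1: [0, 1, 3]; color 2: [4, 6]; color 3: [2, 5, 7].

χ(G) = 3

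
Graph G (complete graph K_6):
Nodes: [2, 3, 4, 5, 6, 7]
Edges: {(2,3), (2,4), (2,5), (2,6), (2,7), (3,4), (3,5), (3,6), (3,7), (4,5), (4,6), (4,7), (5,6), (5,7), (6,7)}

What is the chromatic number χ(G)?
χ(G) = 6

Clique number ω(G) = 6 (lower bound: χ ≥ ω).
The clique on [2, 3, 4, 5, 6, 7] has size 6, forcing χ ≥ 6, and the coloring below uses 6 colors, so χ(G) = 6.
A valid 6-coloring: color 1: [5]; color 2: [7]; color 3: [4]; color 4: [6]; color 5: [3]; color 6: [2].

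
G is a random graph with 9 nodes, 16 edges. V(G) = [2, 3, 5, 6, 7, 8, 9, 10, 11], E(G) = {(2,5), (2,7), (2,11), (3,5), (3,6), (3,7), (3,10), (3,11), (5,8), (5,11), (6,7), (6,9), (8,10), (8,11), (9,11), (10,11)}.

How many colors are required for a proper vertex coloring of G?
χ(G) = 3

Clique number ω(G) = 3 (lower bound: χ ≥ ω).
The clique on [8, 10, 11] has size 3, forcing χ ≥ 3, and the coloring below uses 3 colors, so χ(G) = 3.
A valid 3-coloring: color 1: [6, 11]; color 2: [2, 3, 8, 9]; color 3: [5, 7, 10].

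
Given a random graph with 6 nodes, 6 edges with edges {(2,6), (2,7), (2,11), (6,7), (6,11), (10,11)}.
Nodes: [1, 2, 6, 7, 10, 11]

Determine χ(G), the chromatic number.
χ(G) = 3

Clique number ω(G) = 3 (lower bound: χ ≥ ω).
The clique on [2, 6, 11] has size 3, forcing χ ≥ 3, and the coloring below uses 3 colors, so χ(G) = 3.
A valid 3-coloring: color 1: [1, 2, 10]; color 2: [7, 11]; color 3: [6].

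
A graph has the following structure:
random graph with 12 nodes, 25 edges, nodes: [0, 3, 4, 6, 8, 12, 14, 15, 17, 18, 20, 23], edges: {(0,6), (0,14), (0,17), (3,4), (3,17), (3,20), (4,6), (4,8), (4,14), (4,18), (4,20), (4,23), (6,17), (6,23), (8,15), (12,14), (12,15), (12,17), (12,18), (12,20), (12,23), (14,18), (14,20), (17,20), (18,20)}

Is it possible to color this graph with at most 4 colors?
Yes, G is 4-colorable

A valid 4-coloring: color 1: [0, 4, 12]; color 2: [6, 8, 20]; color 3: [14, 15, 17, 23]; color 4: [3, 18].
(χ(G) = 4 ≤ 4.)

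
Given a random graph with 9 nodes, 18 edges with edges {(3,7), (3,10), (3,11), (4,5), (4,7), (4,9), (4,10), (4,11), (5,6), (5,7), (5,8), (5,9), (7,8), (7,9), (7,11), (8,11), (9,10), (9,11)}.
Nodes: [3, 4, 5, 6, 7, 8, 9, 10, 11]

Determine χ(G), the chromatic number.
Clique number ω(G) = 4 (lower bound: χ ≥ ω).
The clique on [4, 7, 9, 11] has size 4, forcing χ ≥ 4, and the coloring below uses 4 colors, so χ(G) = 4.
A valid 4-coloring: color 1: [6, 7, 10]; color 2: [5, 11]; color 3: [3, 8, 9]; color 4: [4].

χ(G) = 4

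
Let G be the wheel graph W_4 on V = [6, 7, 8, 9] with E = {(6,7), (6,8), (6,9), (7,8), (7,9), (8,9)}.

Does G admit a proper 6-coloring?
A valid 6-coloring: color 1: [8]; color 2: [9]; color 3: [7]; color 4: [6].
(χ(G) = 4 ≤ 6.)

Yes, G is 6-colorable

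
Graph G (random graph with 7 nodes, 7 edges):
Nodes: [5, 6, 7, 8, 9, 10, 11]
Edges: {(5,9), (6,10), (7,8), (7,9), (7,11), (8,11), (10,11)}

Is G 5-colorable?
A valid 5-coloring: color 1: [6, 9, 11]; color 2: [5, 7, 10]; color 3: [8].
(χ(G) = 3 ≤ 5.)

Yes, G is 5-colorable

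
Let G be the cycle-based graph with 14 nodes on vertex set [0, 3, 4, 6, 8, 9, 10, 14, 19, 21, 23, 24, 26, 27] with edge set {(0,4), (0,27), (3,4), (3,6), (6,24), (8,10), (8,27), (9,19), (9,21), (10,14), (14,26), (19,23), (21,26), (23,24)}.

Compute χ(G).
χ(G) = 2

Clique number ω(G) = 2 (lower bound: χ ≥ ω).
The graph is bipartite (no odd cycle), so 2 colors suffice: χ(G) = 2.
A valid 2-coloring: color 1: [0, 3, 8, 14, 19, 21, 24]; color 2: [4, 6, 9, 10, 23, 26, 27].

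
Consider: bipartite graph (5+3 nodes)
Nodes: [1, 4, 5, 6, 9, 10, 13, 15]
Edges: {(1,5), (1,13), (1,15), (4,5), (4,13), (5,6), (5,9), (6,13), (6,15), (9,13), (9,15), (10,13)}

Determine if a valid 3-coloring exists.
Yes, G is 3-colorable

A valid 3-coloring: color 1: [5, 13, 15]; color 2: [1, 4, 6, 9, 10].
(χ(G) = 2 ≤ 3.)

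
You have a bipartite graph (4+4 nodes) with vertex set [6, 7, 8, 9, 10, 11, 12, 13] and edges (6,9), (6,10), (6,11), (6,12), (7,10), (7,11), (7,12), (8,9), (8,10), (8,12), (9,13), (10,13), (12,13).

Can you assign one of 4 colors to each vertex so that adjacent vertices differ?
A valid 4-coloring: color 1: [9, 10, 11, 12]; color 2: [6, 7, 8, 13].
(χ(G) = 2 ≤ 4.)

Yes, G is 4-colorable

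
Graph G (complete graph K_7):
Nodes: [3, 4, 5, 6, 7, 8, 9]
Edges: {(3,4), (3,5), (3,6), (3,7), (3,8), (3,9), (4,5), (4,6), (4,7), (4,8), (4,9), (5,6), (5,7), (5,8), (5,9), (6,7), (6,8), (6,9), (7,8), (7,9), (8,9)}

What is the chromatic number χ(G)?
Clique number ω(G) = 7 (lower bound: χ ≥ ω).
The clique on [3, 4, 5, 6, 7, 8, 9] has size 7, forcing χ ≥ 7, and the coloring below uses 7 colors, so χ(G) = 7.
A valid 7-coloring: color 1: [4]; color 2: [6]; color 3: [3]; color 4: [8]; color 5: [9]; color 6: [5]; color 7: [7].

χ(G) = 7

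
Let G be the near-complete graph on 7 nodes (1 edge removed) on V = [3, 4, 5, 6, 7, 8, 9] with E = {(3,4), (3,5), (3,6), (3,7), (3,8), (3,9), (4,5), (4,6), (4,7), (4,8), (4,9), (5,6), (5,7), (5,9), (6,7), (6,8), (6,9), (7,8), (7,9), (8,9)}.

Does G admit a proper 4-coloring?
No, G is not 4-colorable

The clique on vertices [3, 4, 6, 7, 8, 9] has size 6 > 4, so it alone needs 6 colors.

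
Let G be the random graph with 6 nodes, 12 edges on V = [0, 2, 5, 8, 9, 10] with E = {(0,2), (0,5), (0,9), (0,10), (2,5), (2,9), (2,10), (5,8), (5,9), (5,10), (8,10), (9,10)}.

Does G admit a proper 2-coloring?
No, G is not 2-colorable

The clique on vertices [0, 2, 5, 9, 10] has size 5 > 2, so it alone needs 5 colors.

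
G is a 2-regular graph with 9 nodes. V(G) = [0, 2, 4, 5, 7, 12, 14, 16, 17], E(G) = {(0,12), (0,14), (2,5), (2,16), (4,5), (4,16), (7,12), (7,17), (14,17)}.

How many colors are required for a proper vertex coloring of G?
Clique number ω(G) = 2 (lower bound: χ ≥ ω).
Odd cycle [7, 17, 14, 0, 12] needs 3 colors (χ ≥ 3).
The coloring below uses 3 colors, so χ(G) = 3.
A valid 3-coloring: color 1: [0, 2, 4, 7]; color 2: [5, 12, 16, 17]; color 3: [14].

χ(G) = 3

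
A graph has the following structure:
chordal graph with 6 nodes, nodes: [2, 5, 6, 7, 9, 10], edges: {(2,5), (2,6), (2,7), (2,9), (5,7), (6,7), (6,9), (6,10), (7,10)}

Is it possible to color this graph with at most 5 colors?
A valid 5-coloring: color 1: [5, 6]; color 2: [2, 10]; color 3: [7, 9].
(χ(G) = 3 ≤ 5.)

Yes, G is 5-colorable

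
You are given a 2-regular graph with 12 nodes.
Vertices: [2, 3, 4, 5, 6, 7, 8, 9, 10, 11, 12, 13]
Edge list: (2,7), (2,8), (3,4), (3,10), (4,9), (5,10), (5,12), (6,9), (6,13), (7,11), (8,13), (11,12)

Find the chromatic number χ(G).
Clique number ω(G) = 2 (lower bound: χ ≥ ω).
The graph is bipartite (no odd cycle), so 2 colors suffice: χ(G) = 2.
A valid 2-coloring: color 1: [2, 3, 5, 9, 11, 13]; color 2: [4, 6, 7, 8, 10, 12].

χ(G) = 2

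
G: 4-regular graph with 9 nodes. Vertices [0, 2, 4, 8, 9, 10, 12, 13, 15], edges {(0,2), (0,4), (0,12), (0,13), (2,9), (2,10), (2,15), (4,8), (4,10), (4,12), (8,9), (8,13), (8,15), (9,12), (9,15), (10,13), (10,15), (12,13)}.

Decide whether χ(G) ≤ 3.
Yes, G is 3-colorable

A valid 3-coloring: color 1: [0, 9, 10]; color 2: [2, 8, 12]; color 3: [4, 13, 15].
(χ(G) = 3 ≤ 3.)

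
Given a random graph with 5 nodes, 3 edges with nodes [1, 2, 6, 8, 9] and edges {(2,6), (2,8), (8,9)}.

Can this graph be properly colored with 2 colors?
Yes, G is 2-colorable

A valid 2-coloring: color 1: [1, 2, 9]; color 2: [6, 8].
(χ(G) = 2 ≤ 2.)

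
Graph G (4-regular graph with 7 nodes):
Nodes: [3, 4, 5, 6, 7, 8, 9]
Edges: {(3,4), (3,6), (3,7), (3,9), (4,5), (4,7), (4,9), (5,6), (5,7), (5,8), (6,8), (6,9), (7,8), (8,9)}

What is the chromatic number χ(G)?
χ(G) = 4

Clique number ω(G) = 3 (lower bound: χ ≥ ω).
Suppose a proper 3-coloring c exists. The clique [3, 4, 7] takes 3 distinct colors; by symmetry let c(3) = 1, c(4) = 2, c(7) = 3.
- Vertex 5: neighbors [4, 7] already have colors [2, 3] ⇒ c(5) = 1.
- Vertex 8: neighbors [5, 7] already have colors [1, 3] ⇒ c(8) = 2.
- Vertex 6: neighbors [3, 8] already have colors [1, 2] ⇒ c(6) = 3.
- Vertex 9: neighbors [3, 4, 6] already have colors [1, 2, 3] — all 3 colors blocked. Contradiction.
The forced assignments end in a contradiction, so G has no proper 3-coloring (χ ≥ 4).
The coloring below uses 4 colors, so χ(G) = 4.
A valid 4-coloring: color 1: [6, 7]; color 2: [4, 8]; color 3: [5, 9]; color 4: [3].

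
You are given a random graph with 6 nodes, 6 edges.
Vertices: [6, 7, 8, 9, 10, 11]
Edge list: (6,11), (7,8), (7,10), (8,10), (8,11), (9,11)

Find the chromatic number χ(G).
Clique number ω(G) = 3 (lower bound: χ ≥ ω).
The clique on [7, 8, 10] has size 3, forcing χ ≥ 3, and the coloring below uses 3 colors, so χ(G) = 3.
A valid 3-coloring: color 1: [10, 11]; color 2: [6, 8, 9]; color 3: [7].

χ(G) = 3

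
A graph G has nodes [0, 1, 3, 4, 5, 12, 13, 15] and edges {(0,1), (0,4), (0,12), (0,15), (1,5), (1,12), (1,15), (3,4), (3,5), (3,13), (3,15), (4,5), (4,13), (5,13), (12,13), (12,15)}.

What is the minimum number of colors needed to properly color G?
Clique number ω(G) = 4 (lower bound: χ ≥ ω).
The clique on [0, 1, 12, 15] has size 4, forcing χ ≥ 4, and the coloring below uses 4 colors, so χ(G) = 4.
A valid 4-coloring: color 1: [3, 12]; color 2: [1, 4]; color 3: [0, 5]; color 4: [13, 15].

χ(G) = 4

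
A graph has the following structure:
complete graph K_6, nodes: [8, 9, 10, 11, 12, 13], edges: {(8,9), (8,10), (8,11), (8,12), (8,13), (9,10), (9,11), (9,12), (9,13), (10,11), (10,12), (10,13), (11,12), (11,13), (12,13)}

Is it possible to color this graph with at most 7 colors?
A valid 7-coloring: color 1: [10]; color 2: [12]; color 3: [8]; color 4: [9]; color 5: [13]; color 6: [11].
(χ(G) = 6 ≤ 7.)

Yes, G is 7-colorable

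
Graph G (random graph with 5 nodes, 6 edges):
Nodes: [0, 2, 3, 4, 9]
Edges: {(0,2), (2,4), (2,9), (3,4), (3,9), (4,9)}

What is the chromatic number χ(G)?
χ(G) = 3

Clique number ω(G) = 3 (lower bound: χ ≥ ω).
The clique on [2, 4, 9] has size 3, forcing χ ≥ 3, and the coloring below uses 3 colors, so χ(G) = 3.
A valid 3-coloring: color 1: [0, 4]; color 2: [9]; color 3: [2, 3].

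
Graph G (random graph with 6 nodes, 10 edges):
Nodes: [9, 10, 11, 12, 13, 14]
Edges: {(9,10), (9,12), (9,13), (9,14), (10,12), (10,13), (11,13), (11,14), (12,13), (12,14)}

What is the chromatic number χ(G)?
Clique number ω(G) = 4 (lower bound: χ ≥ ω).
The clique on [9, 10, 12, 13] has size 4, forcing χ ≥ 4, and the coloring below uses 4 colors, so χ(G) = 4.
A valid 4-coloring: color 1: [9, 11]; color 2: [12]; color 3: [13, 14]; color 4: [10].

χ(G) = 4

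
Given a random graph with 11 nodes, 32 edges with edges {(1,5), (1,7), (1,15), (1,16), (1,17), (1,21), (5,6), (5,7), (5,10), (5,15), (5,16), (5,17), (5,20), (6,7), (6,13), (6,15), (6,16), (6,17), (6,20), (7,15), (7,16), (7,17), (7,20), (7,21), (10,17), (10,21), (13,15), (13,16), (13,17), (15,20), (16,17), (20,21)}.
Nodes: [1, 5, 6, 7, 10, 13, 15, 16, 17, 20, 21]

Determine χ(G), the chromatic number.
χ(G) = 5

Clique number ω(G) = 5 (lower bound: χ ≥ ω).
The clique on [1, 5, 7, 16, 17] has size 5, forcing χ ≥ 5, and the coloring below uses 5 colors, so χ(G) = 5.
A valid 5-coloring: color 1: [5, 13, 21]; color 2: [7, 10]; color 3: [1, 6]; color 4: [15, 17]; color 5: [16, 20].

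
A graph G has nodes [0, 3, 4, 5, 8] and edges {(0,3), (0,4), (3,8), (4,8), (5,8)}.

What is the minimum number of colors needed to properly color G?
χ(G) = 2

Clique number ω(G) = 2 (lower bound: χ ≥ ω).
The graph is bipartite (no odd cycle), so 2 colors suffice: χ(G) = 2.
A valid 2-coloring: color 1: [0, 8]; color 2: [3, 4, 5].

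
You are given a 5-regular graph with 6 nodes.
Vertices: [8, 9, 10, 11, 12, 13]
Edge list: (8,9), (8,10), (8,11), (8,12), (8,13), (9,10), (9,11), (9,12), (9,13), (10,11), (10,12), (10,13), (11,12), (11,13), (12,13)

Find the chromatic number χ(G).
Clique number ω(G) = 6 (lower bound: χ ≥ ω).
The clique on [8, 9, 10, 11, 12, 13] has size 6, forcing χ ≥ 6, and the coloring below uses 6 colors, so χ(G) = 6.
A valid 6-coloring: color 1: [13]; color 2: [12]; color 3: [10]; color 4: [9]; color 5: [8]; color 6: [11].

χ(G) = 6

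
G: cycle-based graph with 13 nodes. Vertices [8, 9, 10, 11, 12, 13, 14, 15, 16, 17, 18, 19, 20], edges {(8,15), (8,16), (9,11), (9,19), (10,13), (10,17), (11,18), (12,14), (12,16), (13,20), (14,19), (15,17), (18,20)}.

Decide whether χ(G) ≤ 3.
Yes, G is 3-colorable

A valid 3-coloring: color 1: [10, 11, 12, 15, 19, 20]; color 2: [9, 13, 14, 16, 17, 18]; color 3: [8].
(χ(G) = 3 ≤ 3.)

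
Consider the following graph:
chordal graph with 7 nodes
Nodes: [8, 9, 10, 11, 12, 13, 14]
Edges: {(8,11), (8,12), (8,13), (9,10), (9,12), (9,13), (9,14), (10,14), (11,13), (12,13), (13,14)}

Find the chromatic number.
χ(G) = 3

Clique number ω(G) = 3 (lower bound: χ ≥ ω).
The clique on [9, 10, 14] has size 3, forcing χ ≥ 3, and the coloring below uses 3 colors, so χ(G) = 3.
A valid 3-coloring: color 1: [10, 13]; color 2: [8, 9]; color 3: [11, 12, 14].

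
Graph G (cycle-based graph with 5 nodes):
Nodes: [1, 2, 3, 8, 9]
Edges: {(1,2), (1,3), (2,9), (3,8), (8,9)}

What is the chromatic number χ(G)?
Clique number ω(G) = 2 (lower bound: χ ≥ ω).
Odd cycle [9, 8, 3, 1, 2] needs 3 colors (χ ≥ 3).
The coloring below uses 3 colors, so χ(G) = 3.
A valid 3-coloring: color 1: [1, 9]; color 2: [2, 8]; color 3: [3].

χ(G) = 3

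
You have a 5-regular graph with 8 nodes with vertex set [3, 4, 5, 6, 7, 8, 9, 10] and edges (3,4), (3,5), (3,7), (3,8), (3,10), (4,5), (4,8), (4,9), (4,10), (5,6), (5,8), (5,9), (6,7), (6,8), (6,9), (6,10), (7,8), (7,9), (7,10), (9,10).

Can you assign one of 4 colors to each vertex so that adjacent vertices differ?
Yes, G is 4-colorable

A valid 4-coloring: color 1: [8, 10]; color 2: [3, 9]; color 3: [5, 7]; color 4: [4, 6].
(χ(G) = 4 ≤ 4.)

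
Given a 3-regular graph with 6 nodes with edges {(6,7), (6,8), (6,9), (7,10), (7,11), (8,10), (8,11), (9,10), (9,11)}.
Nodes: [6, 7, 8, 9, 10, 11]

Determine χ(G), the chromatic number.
Clique number ω(G) = 2 (lower bound: χ ≥ ω).
The graph is bipartite (no odd cycle), so 2 colors suffice: χ(G) = 2.
A valid 2-coloring: color 1: [7, 8, 9]; color 2: [6, 10, 11].

χ(G) = 2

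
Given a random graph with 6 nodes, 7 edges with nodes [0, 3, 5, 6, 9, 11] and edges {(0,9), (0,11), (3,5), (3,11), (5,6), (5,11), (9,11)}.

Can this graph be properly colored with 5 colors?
A valid 5-coloring: color 1: [6, 11]; color 2: [5, 9]; color 3: [0, 3].
(χ(G) = 3 ≤ 5.)

Yes, G is 5-colorable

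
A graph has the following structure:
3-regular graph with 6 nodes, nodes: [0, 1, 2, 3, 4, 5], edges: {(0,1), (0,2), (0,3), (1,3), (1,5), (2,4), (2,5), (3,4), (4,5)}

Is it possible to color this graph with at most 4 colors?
A valid 4-coloring: color 1: [3, 5]; color 2: [1, 2]; color 3: [0, 4].
(χ(G) = 3 ≤ 4.)

Yes, G is 4-colorable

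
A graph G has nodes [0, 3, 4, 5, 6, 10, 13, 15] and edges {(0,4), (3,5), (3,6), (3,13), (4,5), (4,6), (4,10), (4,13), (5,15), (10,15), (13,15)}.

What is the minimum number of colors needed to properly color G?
χ(G) = 2

Clique number ω(G) = 2 (lower bound: χ ≥ ω).
The graph is bipartite (no odd cycle), so 2 colors suffice: χ(G) = 2.
A valid 2-coloring: color 1: [3, 4, 15]; color 2: [0, 5, 6, 10, 13].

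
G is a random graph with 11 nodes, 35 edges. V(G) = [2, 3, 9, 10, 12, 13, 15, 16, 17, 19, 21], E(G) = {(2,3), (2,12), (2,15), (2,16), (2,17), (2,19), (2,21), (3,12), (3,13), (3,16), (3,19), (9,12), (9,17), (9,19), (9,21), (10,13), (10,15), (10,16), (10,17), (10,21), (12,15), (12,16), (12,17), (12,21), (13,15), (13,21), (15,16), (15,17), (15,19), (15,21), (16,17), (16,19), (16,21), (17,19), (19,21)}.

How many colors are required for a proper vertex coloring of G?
Clique number ω(G) = 5 (lower bound: χ ≥ ω).
The clique on [2, 15, 16, 17, 19] has size 5, forcing χ ≥ 5, and the coloring below uses 5 colors, so χ(G) = 5.
A valid 5-coloring: color 1: [9, 13, 16]; color 2: [3, 15]; color 3: [17, 21]; color 4: [2, 10]; color 5: [12, 19].

χ(G) = 5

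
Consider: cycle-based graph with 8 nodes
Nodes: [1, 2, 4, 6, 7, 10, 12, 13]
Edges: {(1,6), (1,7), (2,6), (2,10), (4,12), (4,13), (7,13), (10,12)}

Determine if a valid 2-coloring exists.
A valid 2-coloring: color 1: [1, 2, 12, 13]; color 2: [4, 6, 7, 10].
(χ(G) = 2 ≤ 2.)

Yes, G is 2-colorable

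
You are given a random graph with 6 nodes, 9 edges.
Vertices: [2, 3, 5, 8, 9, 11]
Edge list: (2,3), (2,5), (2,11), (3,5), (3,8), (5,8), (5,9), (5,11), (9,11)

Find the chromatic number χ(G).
Clique number ω(G) = 3 (lower bound: χ ≥ ω).
The clique on [3, 5, 8] has size 3, forcing χ ≥ 3, and the coloring below uses 3 colors, so χ(G) = 3.
A valid 3-coloring: color 1: [5]; color 2: [2, 8, 9]; color 3: [3, 11].

χ(G) = 3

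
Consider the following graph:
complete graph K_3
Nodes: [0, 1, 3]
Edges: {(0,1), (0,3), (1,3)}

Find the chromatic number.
χ(G) = 3

Clique number ω(G) = 3 (lower bound: χ ≥ ω).
The clique on [0, 1, 3] has size 3, forcing χ ≥ 3, and the coloring below uses 3 colors, so χ(G) = 3.
A valid 3-coloring: color 1: [1]; color 2: [0]; color 3: [3].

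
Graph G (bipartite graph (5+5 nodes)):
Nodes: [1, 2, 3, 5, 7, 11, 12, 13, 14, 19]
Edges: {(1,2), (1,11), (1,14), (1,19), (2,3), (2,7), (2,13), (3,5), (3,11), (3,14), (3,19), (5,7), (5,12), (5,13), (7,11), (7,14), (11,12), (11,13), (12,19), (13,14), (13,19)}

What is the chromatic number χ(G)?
χ(G) = 2

Clique number ω(G) = 2 (lower bound: χ ≥ ω).
The graph is bipartite (no odd cycle), so 2 colors suffice: χ(G) = 2.
A valid 2-coloring: color 1: [1, 3, 7, 12, 13]; color 2: [2, 5, 11, 14, 19].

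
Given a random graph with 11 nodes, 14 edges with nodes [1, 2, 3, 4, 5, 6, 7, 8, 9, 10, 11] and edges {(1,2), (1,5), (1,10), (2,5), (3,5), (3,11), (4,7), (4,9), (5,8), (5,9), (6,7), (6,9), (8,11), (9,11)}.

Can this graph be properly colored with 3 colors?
A valid 3-coloring: color 1: [4, 5, 6, 10, 11]; color 2: [1, 3, 7, 8, 9]; color 3: [2].
(χ(G) = 3 ≤ 3.)

Yes, G is 3-colorable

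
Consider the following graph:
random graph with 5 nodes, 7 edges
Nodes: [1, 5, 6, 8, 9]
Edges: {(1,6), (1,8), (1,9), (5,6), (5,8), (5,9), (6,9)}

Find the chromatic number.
χ(G) = 3

Clique number ω(G) = 3 (lower bound: χ ≥ ω).
The clique on [1, 6, 9] has size 3, forcing χ ≥ 3, and the coloring below uses 3 colors, so χ(G) = 3.
A valid 3-coloring: color 1: [1, 5]; color 2: [6, 8]; color 3: [9].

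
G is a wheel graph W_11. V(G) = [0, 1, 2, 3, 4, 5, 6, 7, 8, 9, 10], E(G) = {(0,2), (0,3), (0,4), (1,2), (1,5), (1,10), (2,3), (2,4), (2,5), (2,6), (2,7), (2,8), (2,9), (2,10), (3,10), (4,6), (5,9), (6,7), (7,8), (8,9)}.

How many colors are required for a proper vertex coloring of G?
Clique number ω(G) = 3 (lower bound: χ ≥ ω).
The clique on [0, 2, 3] has size 3, forcing χ ≥ 3, and the coloring below uses 3 colors, so χ(G) = 3.
A valid 3-coloring: color 1: [2]; color 2: [1, 3, 4, 7, 9]; color 3: [0, 5, 6, 8, 10].

χ(G) = 3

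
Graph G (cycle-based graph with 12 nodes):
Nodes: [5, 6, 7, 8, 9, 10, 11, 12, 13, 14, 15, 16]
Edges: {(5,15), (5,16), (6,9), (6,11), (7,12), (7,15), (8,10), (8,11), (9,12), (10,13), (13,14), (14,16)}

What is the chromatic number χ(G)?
Clique number ω(G) = 2 (lower bound: χ ≥ ω).
The graph is bipartite (no odd cycle), so 2 colors suffice: χ(G) = 2.
A valid 2-coloring: color 1: [5, 7, 9, 10, 11, 14]; color 2: [6, 8, 12, 13, 15, 16].

χ(G) = 2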